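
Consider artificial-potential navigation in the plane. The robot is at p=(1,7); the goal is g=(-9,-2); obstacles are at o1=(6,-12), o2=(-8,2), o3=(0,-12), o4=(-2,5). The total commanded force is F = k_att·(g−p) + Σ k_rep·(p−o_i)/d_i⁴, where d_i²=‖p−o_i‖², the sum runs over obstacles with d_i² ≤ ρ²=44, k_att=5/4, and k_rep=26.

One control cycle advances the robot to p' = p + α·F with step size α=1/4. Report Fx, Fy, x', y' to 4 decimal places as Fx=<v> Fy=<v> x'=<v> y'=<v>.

F_att = 5/4·(g−p) = 5/4·(-10,-9) = (-12.5000,-11.2500)
o1: d²=386 > ρ²=44 → inactive
o2: d²=106 > ρ²=44 → inactive
o3: d²=362 > ρ²=44 → inactive
o4: d²=13 ≤ ρ²=44; F_rep = 26·(3,2)/13² = (0.4615,0.3077)
F = F_att + ΣF_rep = (-12.0385,-10.9423)
p' = p + 1/4·F = (-2.0096,4.2644)

Fx=-12.0385 Fy=-10.9423 x'=-2.0096 y'=4.2644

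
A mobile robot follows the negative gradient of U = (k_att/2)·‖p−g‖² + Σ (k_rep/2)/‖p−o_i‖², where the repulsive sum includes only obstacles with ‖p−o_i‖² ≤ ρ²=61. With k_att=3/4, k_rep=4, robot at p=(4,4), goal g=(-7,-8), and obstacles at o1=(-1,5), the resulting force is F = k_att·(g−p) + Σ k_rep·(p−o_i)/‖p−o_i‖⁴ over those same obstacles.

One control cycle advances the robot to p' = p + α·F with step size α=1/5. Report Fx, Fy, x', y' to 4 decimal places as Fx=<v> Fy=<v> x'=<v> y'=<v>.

F_att = 3/4·(g−p) = 3/4·(-11,-12) = (-8.2500,-9.0000)
o1: d²=26 ≤ ρ²=61; F_rep = 4·(5,-1)/26² = (0.0296,-0.0059)
F = F_att + ΣF_rep = (-8.2204,-9.0059)
p' = p + 1/5·F = (2.3559,2.1988)

Fx=-8.2204 Fy=-9.0059 x'=2.3559 y'=2.1988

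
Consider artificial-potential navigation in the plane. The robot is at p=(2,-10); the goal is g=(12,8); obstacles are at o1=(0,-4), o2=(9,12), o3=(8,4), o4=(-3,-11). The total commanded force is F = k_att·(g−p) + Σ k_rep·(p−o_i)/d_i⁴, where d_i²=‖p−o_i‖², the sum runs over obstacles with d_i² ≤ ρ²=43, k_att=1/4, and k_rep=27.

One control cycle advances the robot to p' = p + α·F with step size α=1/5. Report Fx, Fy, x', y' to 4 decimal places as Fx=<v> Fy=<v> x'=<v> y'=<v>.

Fx=2.7335 Fy=4.4387 x'=2.5467 y'=-9.1123

F_att = 1/4·(g−p) = 1/4·(10,18) = (2.5000,4.5000)
o1: d²=40 ≤ ρ²=43; F_rep = 27·(2,-6)/40² = (0.0338,-0.1013)
o2: d²=533 > ρ²=43 → inactive
o3: d²=232 > ρ²=43 → inactive
o4: d²=26 ≤ ρ²=43; F_rep = 27·(5,1)/26² = (0.1997,0.0399)
F = F_att + ΣF_rep = (2.7335,4.4387)
p' = p + 1/5·F = (2.5467,-9.1123)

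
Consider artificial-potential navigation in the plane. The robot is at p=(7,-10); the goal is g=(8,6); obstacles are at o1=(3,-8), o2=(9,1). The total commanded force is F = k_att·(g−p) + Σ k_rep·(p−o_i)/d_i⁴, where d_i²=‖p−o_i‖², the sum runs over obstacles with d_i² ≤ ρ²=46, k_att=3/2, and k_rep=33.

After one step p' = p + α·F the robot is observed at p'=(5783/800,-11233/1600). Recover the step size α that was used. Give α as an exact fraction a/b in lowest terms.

α = 1/8

F_att = 3/2·(g−p) = 3/2·(1,16) = (1.5000,24.0000)
o1: d²=20 ≤ ρ²=46; F_rep = 33·(4,-2)/20² = (0.3300,-0.1650)
o2: d²=125 > ρ²=46 → inactive
F = F_att + ΣF_rep = (1.8300,23.8350)
Δp = p'−p = (0.2288,2.9794); α = Δx/Fx = (183/800) / (183/100) = 1/8
check: Δy/Fy = (4767/1600) / (4767/200) = 1/8 ✓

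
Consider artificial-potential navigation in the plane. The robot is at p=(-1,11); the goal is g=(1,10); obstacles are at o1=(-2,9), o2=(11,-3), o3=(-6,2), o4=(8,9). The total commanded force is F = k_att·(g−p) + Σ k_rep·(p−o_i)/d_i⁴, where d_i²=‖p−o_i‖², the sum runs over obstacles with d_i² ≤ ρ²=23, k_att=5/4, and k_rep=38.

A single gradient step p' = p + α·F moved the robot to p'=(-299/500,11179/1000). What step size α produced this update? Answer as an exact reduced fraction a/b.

α = 1/10

F_att = 5/4·(g−p) = 5/4·(2,-1) = (2.5000,-1.2500)
o1: d²=5 ≤ ρ²=23; F_rep = 38·(1,2)/5² = (1.5200,3.0400)
o2: d²=340 > ρ²=23 → inactive
o3: d²=106 > ρ²=23 → inactive
o4: d²=85 > ρ²=23 → inactive
F = F_att + ΣF_rep = (4.0200,1.7900)
Δp = p'−p = (0.4020,0.1790); α = Δx/Fx = (201/500) / (201/50) = 1/10
check: Δy/Fy = (179/1000) / (179/100) = 1/10 ✓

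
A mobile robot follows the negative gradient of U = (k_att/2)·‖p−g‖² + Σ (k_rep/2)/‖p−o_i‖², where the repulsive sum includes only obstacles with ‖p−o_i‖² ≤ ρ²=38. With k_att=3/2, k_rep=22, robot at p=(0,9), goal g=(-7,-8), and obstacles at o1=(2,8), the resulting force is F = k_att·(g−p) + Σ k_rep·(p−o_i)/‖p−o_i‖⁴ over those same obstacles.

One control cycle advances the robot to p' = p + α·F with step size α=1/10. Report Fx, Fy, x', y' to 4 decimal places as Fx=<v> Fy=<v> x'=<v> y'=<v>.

Fx=-12.2600 Fy=-24.6200 x'=-1.2260 y'=6.5380

F_att = 3/2·(g−p) = 3/2·(-7,-17) = (-10.5000,-25.5000)
o1: d²=5 ≤ ρ²=38; F_rep = 22·(-2,1)/5² = (-1.7600,0.8800)
F = F_att + ΣF_rep = (-12.2600,-24.6200)
p' = p + 1/10·F = (-1.2260,6.5380)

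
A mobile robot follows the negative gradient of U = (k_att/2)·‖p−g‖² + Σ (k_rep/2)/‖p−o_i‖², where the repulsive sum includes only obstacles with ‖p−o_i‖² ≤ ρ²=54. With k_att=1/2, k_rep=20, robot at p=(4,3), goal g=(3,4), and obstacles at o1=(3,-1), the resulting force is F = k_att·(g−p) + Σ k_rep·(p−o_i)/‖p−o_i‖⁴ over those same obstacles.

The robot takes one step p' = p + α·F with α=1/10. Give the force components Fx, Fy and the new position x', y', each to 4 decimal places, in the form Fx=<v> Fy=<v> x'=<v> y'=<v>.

Fx=-0.4308 Fy=0.7768 x'=3.9569 y'=3.0777

F_att = 1/2·(g−p) = 1/2·(-1,1) = (-0.5000,0.5000)
o1: d²=17 ≤ ρ²=54; F_rep = 20·(1,4)/17² = (0.0692,0.2768)
F = F_att + ΣF_rep = (-0.4308,0.7768)
p' = p + 1/10·F = (3.9569,3.0777)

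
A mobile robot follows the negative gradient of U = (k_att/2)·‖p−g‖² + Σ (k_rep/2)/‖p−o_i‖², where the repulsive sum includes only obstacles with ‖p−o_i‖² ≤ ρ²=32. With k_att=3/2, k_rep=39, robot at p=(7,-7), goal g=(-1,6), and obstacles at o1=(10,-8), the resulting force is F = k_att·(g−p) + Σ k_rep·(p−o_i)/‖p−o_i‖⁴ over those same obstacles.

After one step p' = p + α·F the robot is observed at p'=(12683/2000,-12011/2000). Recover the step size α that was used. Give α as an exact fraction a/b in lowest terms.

α = 1/20

F_att = 3/2·(g−p) = 3/2·(-8,13) = (-12.0000,19.5000)
o1: d²=10 ≤ ρ²=32; F_rep = 39·(-3,1)/10² = (-1.1700,0.3900)
F = F_att + ΣF_rep = (-13.1700,19.8900)
Δp = p'−p = (-0.6585,0.9945); α = Δx/Fx = (-1317/2000) / (-1317/100) = 1/20
check: Δy/Fy = (1989/2000) / (1989/100) = 1/20 ✓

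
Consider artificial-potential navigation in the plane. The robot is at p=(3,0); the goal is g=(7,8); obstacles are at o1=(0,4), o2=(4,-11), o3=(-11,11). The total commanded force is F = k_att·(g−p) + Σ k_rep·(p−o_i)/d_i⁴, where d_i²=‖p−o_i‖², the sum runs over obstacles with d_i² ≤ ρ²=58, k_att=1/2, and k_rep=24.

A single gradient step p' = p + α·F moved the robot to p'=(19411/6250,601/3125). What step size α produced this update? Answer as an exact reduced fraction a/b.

α = 1/20

F_att = 1/2·(g−p) = 1/2·(4,8) = (2.0000,4.0000)
o1: d²=25 ≤ ρ²=58; F_rep = 24·(3,-4)/25² = (0.1152,-0.1536)
o2: d²=122 > ρ²=58 → inactive
o3: d²=317 > ρ²=58 → inactive
F = F_att + ΣF_rep = (2.1152,3.8464)
Δp = p'−p = (0.1058,0.1923); α = Δx/Fx = (661/6250) / (1322/625) = 1/20
check: Δy/Fy = (601/3125) / (2404/625) = 1/20 ✓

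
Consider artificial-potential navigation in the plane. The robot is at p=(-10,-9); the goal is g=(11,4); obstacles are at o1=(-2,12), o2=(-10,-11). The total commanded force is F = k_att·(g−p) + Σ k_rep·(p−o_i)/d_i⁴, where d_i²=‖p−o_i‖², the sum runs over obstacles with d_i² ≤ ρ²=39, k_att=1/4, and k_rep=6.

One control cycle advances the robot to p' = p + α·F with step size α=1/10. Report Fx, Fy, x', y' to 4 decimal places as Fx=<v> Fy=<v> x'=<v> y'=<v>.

Fx=5.2500 Fy=4.0000 x'=-9.4750 y'=-8.6000

F_att = 1/4·(g−p) = 1/4·(21,13) = (5.2500,3.2500)
o1: d²=505 > ρ²=39 → inactive
o2: d²=4 ≤ ρ²=39; F_rep = 6·(0,2)/4² = (0.0000,0.7500)
F = F_att + ΣF_rep = (5.2500,4.0000)
p' = p + 1/10·F = (-9.4750,-8.6000)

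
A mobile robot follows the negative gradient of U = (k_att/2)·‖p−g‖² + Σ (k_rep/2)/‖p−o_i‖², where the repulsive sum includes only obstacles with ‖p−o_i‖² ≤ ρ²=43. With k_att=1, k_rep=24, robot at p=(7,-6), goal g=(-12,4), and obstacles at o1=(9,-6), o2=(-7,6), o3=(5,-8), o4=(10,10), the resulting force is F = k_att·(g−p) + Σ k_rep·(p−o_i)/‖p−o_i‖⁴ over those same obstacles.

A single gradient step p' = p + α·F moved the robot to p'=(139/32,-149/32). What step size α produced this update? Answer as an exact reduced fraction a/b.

α = 1/8

F_att = 1·(g−p) = 1·(-19,10) = (-19.0000,10.0000)
o1: d²=4 ≤ ρ²=43; F_rep = 24·(-2,0)/4² = (-3.0000,0.0000)
o2: d²=340 > ρ²=43 → inactive
o3: d²=8 ≤ ρ²=43; F_rep = 24·(2,2)/8² = (0.7500,0.7500)
o4: d²=265 > ρ²=43 → inactive
F = F_att + ΣF_rep = (-21.2500,10.7500)
Δp = p'−p = (-2.6562,1.3438); α = Δx/Fx = (-85/32) / (-85/4) = 1/8
check: Δy/Fy = (43/32) / (43/4) = 1/8 ✓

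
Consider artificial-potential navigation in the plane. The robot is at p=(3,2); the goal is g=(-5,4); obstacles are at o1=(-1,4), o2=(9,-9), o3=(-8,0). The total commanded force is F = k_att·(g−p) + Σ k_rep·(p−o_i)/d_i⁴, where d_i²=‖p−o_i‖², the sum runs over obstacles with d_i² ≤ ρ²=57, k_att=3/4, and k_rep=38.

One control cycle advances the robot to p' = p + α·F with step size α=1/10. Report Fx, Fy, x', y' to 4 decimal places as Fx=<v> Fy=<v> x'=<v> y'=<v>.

F_att = 3/4·(g−p) = 3/4·(-8,2) = (-6.0000,1.5000)
o1: d²=20 ≤ ρ²=57; F_rep = 38·(4,-2)/20² = (0.3800,-0.1900)
o2: d²=157 > ρ²=57 → inactive
o3: d²=125 > ρ²=57 → inactive
F = F_att + ΣF_rep = (-5.6200,1.3100)
p' = p + 1/10·F = (2.4380,2.1310)

Fx=-5.6200 Fy=1.3100 x'=2.4380 y'=2.1310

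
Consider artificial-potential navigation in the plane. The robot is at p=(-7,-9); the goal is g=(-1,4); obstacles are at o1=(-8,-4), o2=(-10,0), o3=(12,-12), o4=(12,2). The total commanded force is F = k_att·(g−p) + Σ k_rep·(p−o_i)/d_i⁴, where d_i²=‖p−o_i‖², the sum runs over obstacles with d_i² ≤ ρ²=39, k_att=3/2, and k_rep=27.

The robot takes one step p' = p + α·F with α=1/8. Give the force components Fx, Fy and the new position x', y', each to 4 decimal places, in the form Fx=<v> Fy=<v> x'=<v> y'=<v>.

Fx=9.0399 Fy=19.3003 x'=-5.8700 y'=-6.5875

F_att = 3/2·(g−p) = 3/2·(6,13) = (9.0000,19.5000)
o1: d²=26 ≤ ρ²=39; F_rep = 27·(1,-5)/26² = (0.0399,-0.1997)
o2: d²=90 > ρ²=39 → inactive
o3: d²=370 > ρ²=39 → inactive
o4: d²=482 > ρ²=39 → inactive
F = F_att + ΣF_rep = (9.0399,19.3003)
p' = p + 1/8·F = (-5.8700,-6.5875)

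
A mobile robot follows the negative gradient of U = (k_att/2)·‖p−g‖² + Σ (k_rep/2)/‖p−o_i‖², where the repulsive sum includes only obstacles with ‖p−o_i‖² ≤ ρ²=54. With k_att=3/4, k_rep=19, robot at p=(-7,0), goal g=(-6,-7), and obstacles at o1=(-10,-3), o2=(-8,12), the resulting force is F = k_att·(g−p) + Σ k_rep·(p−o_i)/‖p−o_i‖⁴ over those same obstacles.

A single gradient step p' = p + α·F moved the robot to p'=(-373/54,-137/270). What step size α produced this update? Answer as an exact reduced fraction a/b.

α = 1/10

F_att = 3/4·(g−p) = 3/4·(1,-7) = (0.7500,-5.2500)
o1: d²=18 ≤ ρ²=54; F_rep = 19·(3,3)/18² = (0.1759,0.1759)
o2: d²=145 > ρ²=54 → inactive
F = F_att + ΣF_rep = (0.9259,-5.0741)
Δp = p'−p = (0.0926,-0.5074); α = Δx/Fx = (5/54) / (25/27) = 1/10
check: Δy/Fy = (-137/270) / (-137/27) = 1/10 ✓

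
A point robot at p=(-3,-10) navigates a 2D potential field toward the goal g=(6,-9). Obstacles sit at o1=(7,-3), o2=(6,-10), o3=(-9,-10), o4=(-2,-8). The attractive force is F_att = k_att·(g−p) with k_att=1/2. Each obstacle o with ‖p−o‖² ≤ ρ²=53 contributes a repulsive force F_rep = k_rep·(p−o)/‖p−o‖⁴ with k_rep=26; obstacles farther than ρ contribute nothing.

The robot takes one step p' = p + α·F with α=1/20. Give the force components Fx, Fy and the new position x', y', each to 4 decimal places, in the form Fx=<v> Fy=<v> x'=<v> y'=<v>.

F_att = 1/2·(g−p) = 1/2·(9,1) = (4.5000,0.5000)
o1: d²=149 > ρ²=53 → inactive
o2: d²=81 > ρ²=53 → inactive
o3: d²=36 ≤ ρ²=53; F_rep = 26·(6,0)/36² = (0.1204,0.0000)
o4: d²=5 ≤ ρ²=53; F_rep = 26·(-1,-2)/5² = (-1.0400,-2.0800)
F = F_att + ΣF_rep = (3.5804,-1.5800)
p' = p + 1/20·F = (-2.8210,-10.0790)

Fx=3.5804 Fy=-1.5800 x'=-2.8210 y'=-10.0790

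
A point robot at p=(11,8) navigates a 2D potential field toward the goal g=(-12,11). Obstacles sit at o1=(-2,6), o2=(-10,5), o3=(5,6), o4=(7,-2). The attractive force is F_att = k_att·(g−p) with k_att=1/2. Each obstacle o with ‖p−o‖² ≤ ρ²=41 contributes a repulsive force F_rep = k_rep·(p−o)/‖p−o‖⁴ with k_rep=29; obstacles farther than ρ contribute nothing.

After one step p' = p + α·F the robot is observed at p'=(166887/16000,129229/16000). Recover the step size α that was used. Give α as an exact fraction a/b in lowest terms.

α = 1/20

F_att = 1/2·(g−p) = 1/2·(-23,3) = (-11.5000,1.5000)
o1: d²=173 > ρ²=41 → inactive
o2: d²=450 > ρ²=41 → inactive
o3: d²=40 ≤ ρ²=41; F_rep = 29·(6,2)/40² = (0.1087,0.0362)
o4: d²=116 > ρ²=41 → inactive
F = F_att + ΣF_rep = (-11.3912,1.5362)
Δp = p'−p = (-0.5696,0.0768); α = Δx/Fx = (-9113/16000) / (-9113/800) = 1/20
check: Δy/Fy = (1229/16000) / (1229/800) = 1/20 ✓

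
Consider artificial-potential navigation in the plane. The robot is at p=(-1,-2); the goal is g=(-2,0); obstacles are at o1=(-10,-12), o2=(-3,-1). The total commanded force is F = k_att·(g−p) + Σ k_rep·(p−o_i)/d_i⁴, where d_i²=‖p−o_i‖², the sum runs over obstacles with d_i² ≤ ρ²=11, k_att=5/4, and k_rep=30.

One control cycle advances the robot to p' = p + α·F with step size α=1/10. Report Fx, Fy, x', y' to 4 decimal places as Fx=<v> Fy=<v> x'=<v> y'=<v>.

Fx=1.1500 Fy=1.3000 x'=-0.8850 y'=-1.8700

F_att = 5/4·(g−p) = 5/4·(-1,2) = (-1.2500,2.5000)
o1: d²=181 > ρ²=11 → inactive
o2: d²=5 ≤ ρ²=11; F_rep = 30·(2,-1)/5² = (2.4000,-1.2000)
F = F_att + ΣF_rep = (1.1500,1.3000)
p' = p + 1/10·F = (-0.8850,-1.8700)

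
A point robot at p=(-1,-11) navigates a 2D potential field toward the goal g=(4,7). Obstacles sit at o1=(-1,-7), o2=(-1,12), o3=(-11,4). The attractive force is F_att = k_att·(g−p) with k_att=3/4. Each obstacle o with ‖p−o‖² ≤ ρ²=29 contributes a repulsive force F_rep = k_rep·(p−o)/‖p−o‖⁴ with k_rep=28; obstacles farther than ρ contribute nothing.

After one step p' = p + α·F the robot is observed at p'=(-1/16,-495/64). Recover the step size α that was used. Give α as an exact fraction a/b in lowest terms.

F_att = 3/4·(g−p) = 3/4·(5,18) = (3.7500,13.5000)
o1: d²=16 ≤ ρ²=29; F_rep = 28·(0,-4)/16² = (0.0000,-0.4375)
o2: d²=529 > ρ²=29 → inactive
o3: d²=325 > ρ²=29 → inactive
F = F_att + ΣF_rep = (3.7500,13.0625)
Δp = p'−p = (0.9375,3.2656); α = Δx/Fx = (15/16) / (15/4) = 1/4
check: Δy/Fy = (209/64) / (209/16) = 1/4 ✓

α = 1/4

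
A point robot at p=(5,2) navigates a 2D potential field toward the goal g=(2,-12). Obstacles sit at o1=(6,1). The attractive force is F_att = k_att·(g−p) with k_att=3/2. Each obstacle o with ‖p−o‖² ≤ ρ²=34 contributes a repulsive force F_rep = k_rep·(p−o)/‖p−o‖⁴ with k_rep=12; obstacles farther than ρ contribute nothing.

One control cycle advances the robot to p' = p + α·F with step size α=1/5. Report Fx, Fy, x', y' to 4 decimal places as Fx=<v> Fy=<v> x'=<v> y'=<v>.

F_att = 3/2·(g−p) = 3/2·(-3,-14) = (-4.5000,-21.0000)
o1: d²=2 ≤ ρ²=34; F_rep = 12·(-1,1)/2² = (-3.0000,3.0000)
F = F_att + ΣF_rep = (-7.5000,-18.0000)
p' = p + 1/5·F = (3.5000,-1.6000)

Fx=-7.5000 Fy=-18.0000 x'=3.5000 y'=-1.6000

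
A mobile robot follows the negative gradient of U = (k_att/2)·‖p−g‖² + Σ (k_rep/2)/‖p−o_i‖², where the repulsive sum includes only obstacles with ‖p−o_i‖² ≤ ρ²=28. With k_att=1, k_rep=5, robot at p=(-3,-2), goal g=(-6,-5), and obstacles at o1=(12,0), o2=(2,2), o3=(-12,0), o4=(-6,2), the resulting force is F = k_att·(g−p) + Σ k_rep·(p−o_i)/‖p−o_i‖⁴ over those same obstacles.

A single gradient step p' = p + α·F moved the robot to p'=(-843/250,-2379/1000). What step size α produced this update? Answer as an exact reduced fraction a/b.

α = 1/8

F_att = 1·(g−p) = 1·(-3,-3) = (-3.0000,-3.0000)
o1: d²=229 > ρ²=28 → inactive
o2: d²=41 > ρ²=28 → inactive
o3: d²=85 > ρ²=28 → inactive
o4: d²=25 ≤ ρ²=28; F_rep = 5·(3,-4)/25² = (0.0240,-0.0320)
F = F_att + ΣF_rep = (-2.9760,-3.0320)
Δp = p'−p = (-0.3720,-0.3790); α = Δx/Fx = (-93/250) / (-372/125) = 1/8
check: Δy/Fy = (-379/1000) / (-379/125) = 1/8 ✓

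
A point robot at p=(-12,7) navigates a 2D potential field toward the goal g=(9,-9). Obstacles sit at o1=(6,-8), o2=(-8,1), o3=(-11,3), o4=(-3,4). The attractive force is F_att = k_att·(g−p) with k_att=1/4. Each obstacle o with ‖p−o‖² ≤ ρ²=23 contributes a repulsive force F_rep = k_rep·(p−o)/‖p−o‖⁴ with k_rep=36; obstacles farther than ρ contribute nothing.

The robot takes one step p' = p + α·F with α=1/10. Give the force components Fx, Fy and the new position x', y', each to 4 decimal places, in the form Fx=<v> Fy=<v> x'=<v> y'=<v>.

F_att = 1/4·(g−p) = 1/4·(21,-16) = (5.2500,-4.0000)
o1: d²=549 > ρ²=23 → inactive
o2: d²=52 > ρ²=23 → inactive
o3: d²=17 ≤ ρ²=23; F_rep = 36·(-1,4)/17² = (-0.1246,0.4983)
o4: d²=90 > ρ²=23 → inactive
F = F_att + ΣF_rep = (5.1254,-3.5017)
p' = p + 1/10·F = (-11.4875,6.6498)

Fx=5.1254 Fy=-3.5017 x'=-11.4875 y'=6.6498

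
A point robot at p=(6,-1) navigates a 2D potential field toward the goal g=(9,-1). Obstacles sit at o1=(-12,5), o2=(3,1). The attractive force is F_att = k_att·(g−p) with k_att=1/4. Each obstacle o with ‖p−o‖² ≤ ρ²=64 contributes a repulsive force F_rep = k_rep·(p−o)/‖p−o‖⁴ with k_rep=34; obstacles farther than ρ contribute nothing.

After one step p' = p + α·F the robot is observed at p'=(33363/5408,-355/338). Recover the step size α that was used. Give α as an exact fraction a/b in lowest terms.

α = 1/8

F_att = 1/4·(g−p) = 1/4·(3,0) = (0.7500,0.0000)
o1: d²=360 > ρ²=64 → inactive
o2: d²=13 ≤ ρ²=64; F_rep = 34·(3,-2)/13² = (0.6036,-0.4024)
F = F_att + ΣF_rep = (1.3536,-0.4024)
Δp = p'−p = (0.1692,-0.0503); α = Δx/Fx = (915/5408) / (915/676) = 1/8
check: Δy/Fy = (-17/338) / (-68/169) = 1/8 ✓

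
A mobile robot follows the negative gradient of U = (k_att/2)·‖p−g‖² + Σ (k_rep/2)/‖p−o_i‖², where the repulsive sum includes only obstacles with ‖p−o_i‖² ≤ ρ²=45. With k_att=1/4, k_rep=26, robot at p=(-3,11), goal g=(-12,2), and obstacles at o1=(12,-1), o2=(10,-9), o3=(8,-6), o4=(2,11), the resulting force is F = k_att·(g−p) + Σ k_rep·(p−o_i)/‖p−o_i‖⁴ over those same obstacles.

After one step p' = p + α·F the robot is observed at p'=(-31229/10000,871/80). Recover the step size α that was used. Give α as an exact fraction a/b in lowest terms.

α = 1/20

F_att = 1/4·(g−p) = 1/4·(-9,-9) = (-2.2500,-2.2500)
o1: d²=369 > ρ²=45 → inactive
o2: d²=569 > ρ²=45 → inactive
o3: d²=410 > ρ²=45 → inactive
o4: d²=25 ≤ ρ²=45; F_rep = 26·(-5,0)/25² = (-0.2080,0.0000)
F = F_att + ΣF_rep = (-2.4580,-2.2500)
Δp = p'−p = (-0.1229,-0.1125); α = Δx/Fx = (-1229/10000) / (-1229/500) = 1/20
check: Δy/Fy = (-9/80) / (-9/4) = 1/20 ✓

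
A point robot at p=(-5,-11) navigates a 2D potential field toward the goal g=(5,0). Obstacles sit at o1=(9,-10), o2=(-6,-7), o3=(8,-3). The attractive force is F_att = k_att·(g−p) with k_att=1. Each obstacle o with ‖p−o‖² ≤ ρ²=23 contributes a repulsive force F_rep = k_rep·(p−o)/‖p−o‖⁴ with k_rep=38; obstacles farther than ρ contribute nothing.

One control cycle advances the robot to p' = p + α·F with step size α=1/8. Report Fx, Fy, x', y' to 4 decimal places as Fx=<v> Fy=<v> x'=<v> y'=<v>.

F_att = 1·(g−p) = 1·(10,11) = (10.0000,11.0000)
o1: d²=197 > ρ²=23 → inactive
o2: d²=17 ≤ ρ²=23; F_rep = 38·(1,-4)/17² = (0.1315,-0.5260)
o3: d²=233 > ρ²=23 → inactive
F = F_att + ΣF_rep = (10.1315,10.4740)
p' = p + 1/8·F = (-3.7336,-9.6907)

Fx=10.1315 Fy=10.4740 x'=-3.7336 y'=-9.6907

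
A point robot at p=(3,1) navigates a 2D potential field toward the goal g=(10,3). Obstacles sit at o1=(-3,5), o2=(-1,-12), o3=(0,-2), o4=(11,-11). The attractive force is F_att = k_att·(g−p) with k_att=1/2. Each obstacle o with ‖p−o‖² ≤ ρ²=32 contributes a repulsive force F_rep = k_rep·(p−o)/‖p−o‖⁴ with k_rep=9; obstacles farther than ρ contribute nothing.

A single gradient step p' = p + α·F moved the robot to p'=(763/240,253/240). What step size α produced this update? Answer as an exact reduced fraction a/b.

α = 1/20

F_att = 1/2·(g−p) = 1/2·(7,2) = (3.5000,1.0000)
o1: d²=52 > ρ²=32 → inactive
o2: d²=185 > ρ²=32 → inactive
o3: d²=18 ≤ ρ²=32; F_rep = 9·(3,3)/18² = (0.0833,0.0833)
o4: d²=208 > ρ²=32 → inactive
F = F_att + ΣF_rep = (3.5833,1.0833)
Δp = p'−p = (0.1792,0.0542); α = Δx/Fx = (43/240) / (43/12) = 1/20
check: Δy/Fy = (13/240) / (13/12) = 1/20 ✓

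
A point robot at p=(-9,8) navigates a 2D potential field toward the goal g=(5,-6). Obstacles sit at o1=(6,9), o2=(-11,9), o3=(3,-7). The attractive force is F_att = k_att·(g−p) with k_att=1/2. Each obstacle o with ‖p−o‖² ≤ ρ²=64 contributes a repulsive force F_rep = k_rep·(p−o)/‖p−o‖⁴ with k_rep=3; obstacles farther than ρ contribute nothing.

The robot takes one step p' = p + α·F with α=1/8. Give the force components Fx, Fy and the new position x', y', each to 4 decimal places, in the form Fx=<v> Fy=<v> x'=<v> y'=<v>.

Fx=7.2400 Fy=-7.1200 x'=-8.0950 y'=7.1100

F_att = 1/2·(g−p) = 1/2·(14,-14) = (7.0000,-7.0000)
o1: d²=226 > ρ²=64 → inactive
o2: d²=5 ≤ ρ²=64; F_rep = 3·(2,-1)/5² = (0.2400,-0.1200)
o3: d²=369 > ρ²=64 → inactive
F = F_att + ΣF_rep = (7.2400,-7.1200)
p' = p + 1/8·F = (-8.0950,7.1100)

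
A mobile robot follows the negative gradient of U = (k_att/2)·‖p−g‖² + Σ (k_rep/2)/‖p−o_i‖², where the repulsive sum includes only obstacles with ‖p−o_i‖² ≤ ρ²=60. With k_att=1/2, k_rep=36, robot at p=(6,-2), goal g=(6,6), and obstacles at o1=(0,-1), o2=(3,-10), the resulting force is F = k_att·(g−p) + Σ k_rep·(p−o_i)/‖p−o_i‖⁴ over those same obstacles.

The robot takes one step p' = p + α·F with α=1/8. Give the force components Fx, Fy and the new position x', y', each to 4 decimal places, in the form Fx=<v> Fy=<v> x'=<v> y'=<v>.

F_att = 1/2·(g−p) = 1/2·(0,8) = (0.0000,4.0000)
o1: d²=37 ≤ ρ²=60; F_rep = 36·(6,-1)/37² = (0.1578,-0.0263)
o2: d²=73 > ρ²=60 → inactive
F = F_att + ΣF_rep = (0.1578,3.9737)
p' = p + 1/8·F = (6.0197,-1.5033)

Fx=0.1578 Fy=3.9737 x'=6.0197 y'=-1.5033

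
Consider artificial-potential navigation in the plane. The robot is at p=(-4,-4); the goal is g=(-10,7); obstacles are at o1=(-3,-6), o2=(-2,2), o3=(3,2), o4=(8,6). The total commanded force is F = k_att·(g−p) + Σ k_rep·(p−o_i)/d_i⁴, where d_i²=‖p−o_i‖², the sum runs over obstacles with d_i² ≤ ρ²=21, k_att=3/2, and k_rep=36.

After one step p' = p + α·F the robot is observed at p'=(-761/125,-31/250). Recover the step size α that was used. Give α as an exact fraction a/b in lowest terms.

α = 1/5

F_att = 3/2·(g−p) = 3/2·(-6,11) = (-9.0000,16.5000)
o1: d²=5 ≤ ρ²=21; F_rep = 36·(-1,2)/5² = (-1.4400,2.8800)
o2: d²=40 > ρ²=21 → inactive
o3: d²=85 > ρ²=21 → inactive
o4: d²=244 > ρ²=21 → inactive
F = F_att + ΣF_rep = (-10.4400,19.3800)
Δp = p'−p = (-2.0880,3.8760); α = Δx/Fx = (-261/125) / (-261/25) = 1/5
check: Δy/Fy = (969/250) / (969/50) = 1/5 ✓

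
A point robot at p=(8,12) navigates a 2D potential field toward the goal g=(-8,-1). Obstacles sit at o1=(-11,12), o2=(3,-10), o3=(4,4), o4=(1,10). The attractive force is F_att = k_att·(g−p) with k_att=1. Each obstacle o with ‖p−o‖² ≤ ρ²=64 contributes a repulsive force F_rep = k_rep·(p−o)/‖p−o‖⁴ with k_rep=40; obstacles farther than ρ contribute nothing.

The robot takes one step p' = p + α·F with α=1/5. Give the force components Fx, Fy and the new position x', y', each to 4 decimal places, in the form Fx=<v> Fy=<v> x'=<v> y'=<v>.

Fx=-15.9003 Fy=-12.9715 x'=4.8199 y'=9.4057

F_att = 1·(g−p) = 1·(-16,-13) = (-16.0000,-13.0000)
o1: d²=361 > ρ²=64 → inactive
o2: d²=509 > ρ²=64 → inactive
o3: d²=80 > ρ²=64 → inactive
o4: d²=53 ≤ ρ²=64; F_rep = 40·(7,2)/53² = (0.0997,0.0285)
F = F_att + ΣF_rep = (-15.9003,-12.9715)
p' = p + 1/5·F = (4.8199,9.4057)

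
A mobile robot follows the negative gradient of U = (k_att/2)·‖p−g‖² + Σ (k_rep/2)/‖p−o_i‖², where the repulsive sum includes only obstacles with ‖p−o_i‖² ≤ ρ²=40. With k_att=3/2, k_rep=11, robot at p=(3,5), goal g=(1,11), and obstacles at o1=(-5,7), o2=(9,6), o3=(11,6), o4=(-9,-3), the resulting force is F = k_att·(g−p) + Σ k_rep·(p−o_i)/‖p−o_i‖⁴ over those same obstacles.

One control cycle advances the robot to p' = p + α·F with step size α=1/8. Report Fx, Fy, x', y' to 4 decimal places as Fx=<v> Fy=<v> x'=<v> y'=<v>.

Fx=-3.0482 Fy=8.9920 x'=2.6190 y'=6.1240

F_att = 3/2·(g−p) = 3/2·(-2,6) = (-3.0000,9.0000)
o1: d²=68 > ρ²=40 → inactive
o2: d²=37 ≤ ρ²=40; F_rep = 11·(-6,-1)/37² = (-0.0482,-0.0080)
o3: d²=65 > ρ²=40 → inactive
o4: d²=208 > ρ²=40 → inactive
F = F_att + ΣF_rep = (-3.0482,8.9920)
p' = p + 1/8·F = (2.6190,6.1240)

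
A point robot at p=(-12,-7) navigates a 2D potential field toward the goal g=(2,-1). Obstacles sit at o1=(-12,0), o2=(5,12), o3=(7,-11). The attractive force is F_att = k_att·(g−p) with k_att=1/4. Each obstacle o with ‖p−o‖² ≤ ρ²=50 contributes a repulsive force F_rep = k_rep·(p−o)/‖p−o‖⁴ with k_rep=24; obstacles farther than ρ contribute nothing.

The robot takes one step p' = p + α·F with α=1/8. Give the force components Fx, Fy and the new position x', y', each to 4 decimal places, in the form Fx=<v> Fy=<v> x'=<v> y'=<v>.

F_att = 1/4·(g−p) = 1/4·(14,6) = (3.5000,1.5000)
o1: d²=49 ≤ ρ²=50; F_rep = 24·(0,-7)/49² = (0.0000,-0.0700)
o2: d²=650 > ρ²=50 → inactive
o3: d²=377 > ρ²=50 → inactive
F = F_att + ΣF_rep = (3.5000,1.4300)
p' = p + 1/8·F = (-11.5625,-6.8212)

Fx=3.5000 Fy=1.4300 x'=-11.5625 y'=-6.8212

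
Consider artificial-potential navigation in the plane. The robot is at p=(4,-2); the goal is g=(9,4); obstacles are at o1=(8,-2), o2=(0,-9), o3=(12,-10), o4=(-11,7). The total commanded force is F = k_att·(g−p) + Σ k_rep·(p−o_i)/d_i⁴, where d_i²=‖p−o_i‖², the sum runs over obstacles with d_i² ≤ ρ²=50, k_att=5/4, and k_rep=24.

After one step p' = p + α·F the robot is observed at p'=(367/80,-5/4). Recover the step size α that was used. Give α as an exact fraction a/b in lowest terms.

α = 1/10

F_att = 5/4·(g−p) = 5/4·(5,6) = (6.2500,7.5000)
o1: d²=16 ≤ ρ²=50; F_rep = 24·(-4,0)/16² = (-0.3750,0.0000)
o2: d²=65 > ρ²=50 → inactive
o3: d²=128 > ρ²=50 → inactive
o4: d²=306 > ρ²=50 → inactive
F = F_att + ΣF_rep = (5.8750,7.5000)
Δp = p'−p = (0.5875,0.7500); α = Δx/Fx = (47/80) / (47/8) = 1/10
check: Δy/Fy = (3/4) / (15/2) = 1/10 ✓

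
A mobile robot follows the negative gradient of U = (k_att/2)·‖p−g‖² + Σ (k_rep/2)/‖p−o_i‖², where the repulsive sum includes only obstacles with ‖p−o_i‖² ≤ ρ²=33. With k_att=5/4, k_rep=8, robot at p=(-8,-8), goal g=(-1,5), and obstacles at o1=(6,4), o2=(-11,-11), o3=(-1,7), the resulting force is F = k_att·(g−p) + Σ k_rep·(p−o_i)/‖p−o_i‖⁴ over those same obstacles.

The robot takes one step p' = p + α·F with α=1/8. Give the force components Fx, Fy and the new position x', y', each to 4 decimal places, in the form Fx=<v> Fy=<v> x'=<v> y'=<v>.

F_att = 5/4·(g−p) = 5/4·(7,13) = (8.7500,16.2500)
o1: d²=340 > ρ²=33 → inactive
o2: d²=18 ≤ ρ²=33; F_rep = 8·(3,3)/18² = (0.0741,0.0741)
o3: d²=274 > ρ²=33 → inactive
F = F_att + ΣF_rep = (8.8241,16.3241)
p' = p + 1/8·F = (-6.8970,-5.9595)

Fx=8.8241 Fy=16.3241 x'=-6.8970 y'=-5.9595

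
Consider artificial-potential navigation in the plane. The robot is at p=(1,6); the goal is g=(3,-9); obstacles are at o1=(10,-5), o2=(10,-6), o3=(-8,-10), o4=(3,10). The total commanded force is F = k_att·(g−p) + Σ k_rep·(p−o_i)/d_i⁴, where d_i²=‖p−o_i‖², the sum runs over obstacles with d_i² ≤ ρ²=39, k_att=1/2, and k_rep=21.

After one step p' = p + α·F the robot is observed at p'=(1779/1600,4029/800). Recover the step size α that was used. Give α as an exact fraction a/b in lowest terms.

F_att = 1/2·(g−p) = 1/2·(2,-15) = (1.0000,-7.5000)
o1: d²=202 > ρ²=39 → inactive
o2: d²=225 > ρ²=39 → inactive
o3: d²=337 > ρ²=39 → inactive
o4: d²=20 ≤ ρ²=39; F_rep = 21·(-2,-4)/20² = (-0.1050,-0.2100)
F = F_att + ΣF_rep = (0.8950,-7.7100)
Δp = p'−p = (0.1119,-0.9637); α = Δx/Fx = (179/1600) / (179/200) = 1/8
check: Δy/Fy = (-771/800) / (-771/100) = 1/8 ✓

α = 1/8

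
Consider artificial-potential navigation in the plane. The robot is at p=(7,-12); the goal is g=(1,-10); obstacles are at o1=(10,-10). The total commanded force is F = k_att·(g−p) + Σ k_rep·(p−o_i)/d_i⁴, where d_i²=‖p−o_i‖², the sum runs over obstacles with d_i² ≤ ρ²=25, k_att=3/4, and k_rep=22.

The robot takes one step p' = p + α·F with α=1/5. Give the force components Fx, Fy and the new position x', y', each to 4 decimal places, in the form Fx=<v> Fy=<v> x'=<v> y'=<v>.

Fx=-4.8905 Fy=1.2396 x'=6.0219 y'=-11.7521

F_att = 3/4·(g−p) = 3/4·(-6,2) = (-4.5000,1.5000)
o1: d²=13 ≤ ρ²=25; F_rep = 22·(-3,-2)/13² = (-0.3905,-0.2604)
F = F_att + ΣF_rep = (-4.8905,1.2396)
p' = p + 1/5·F = (6.0219,-11.7521)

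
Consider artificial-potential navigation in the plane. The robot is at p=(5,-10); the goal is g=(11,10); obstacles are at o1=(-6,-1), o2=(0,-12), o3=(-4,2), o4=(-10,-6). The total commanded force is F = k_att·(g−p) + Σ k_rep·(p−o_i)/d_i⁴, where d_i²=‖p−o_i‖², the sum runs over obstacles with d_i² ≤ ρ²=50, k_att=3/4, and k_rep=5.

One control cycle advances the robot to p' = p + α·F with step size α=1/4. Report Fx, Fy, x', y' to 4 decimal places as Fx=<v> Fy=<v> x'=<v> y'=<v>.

F_att = 3/4·(g−p) = 3/4·(6,20) = (4.5000,15.0000)
o1: d²=202 > ρ²=50 → inactive
o2: d²=29 ≤ ρ²=50; F_rep = 5·(5,2)/29² = (0.0297,0.0119)
o3: d²=225 > ρ²=50 → inactive
o4: d²=241 > ρ²=50 → inactive
F = F_att + ΣF_rep = (4.5297,15.0119)
p' = p + 1/4·F = (6.1324,-6.2470)

Fx=4.5297 Fy=15.0119 x'=6.1324 y'=-6.2470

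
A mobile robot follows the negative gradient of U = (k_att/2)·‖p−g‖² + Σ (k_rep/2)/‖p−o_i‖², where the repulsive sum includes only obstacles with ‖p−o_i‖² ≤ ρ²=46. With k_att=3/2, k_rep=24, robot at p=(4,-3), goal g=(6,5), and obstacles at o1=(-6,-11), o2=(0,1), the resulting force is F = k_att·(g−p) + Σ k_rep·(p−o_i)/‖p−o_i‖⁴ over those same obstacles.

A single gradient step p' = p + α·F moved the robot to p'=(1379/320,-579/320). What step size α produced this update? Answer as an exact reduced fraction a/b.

F_att = 3/2·(g−p) = 3/2·(2,8) = (3.0000,12.0000)
o1: d²=164 > ρ²=46 → inactive
o2: d²=32 ≤ ρ²=46; F_rep = 24·(4,-4)/32² = (0.0938,-0.0938)
F = F_att + ΣF_rep = (3.0938,11.9062)
Δp = p'−p = (0.3094,1.1906); α = Δx/Fx = (99/320) / (99/32) = 1/10
check: Δy/Fy = (381/320) / (381/32) = 1/10 ✓

α = 1/10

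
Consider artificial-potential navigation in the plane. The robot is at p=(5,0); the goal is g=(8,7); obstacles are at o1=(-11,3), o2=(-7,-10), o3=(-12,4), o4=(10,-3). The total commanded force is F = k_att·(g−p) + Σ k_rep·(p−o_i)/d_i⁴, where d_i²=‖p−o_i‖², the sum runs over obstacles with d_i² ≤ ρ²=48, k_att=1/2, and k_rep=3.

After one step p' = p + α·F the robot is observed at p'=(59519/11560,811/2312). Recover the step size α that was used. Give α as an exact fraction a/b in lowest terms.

α = 1/10

F_att = 1/2·(g−p) = 1/2·(3,7) = (1.5000,3.5000)
o1: d²=265 > ρ²=48 → inactive
o2: d²=244 > ρ²=48 → inactive
o3: d²=305 > ρ²=48 → inactive
o4: d²=34 ≤ ρ²=48; F_rep = 3·(-5,3)/34² = (-0.0130,0.0078)
F = F_att + ΣF_rep = (1.4870,3.5078)
Δp = p'−p = (0.1487,0.3508); α = Δx/Fx = (1719/11560) / (1719/1156) = 1/10
check: Δy/Fy = (811/2312) / (4055/1156) = 1/10 ✓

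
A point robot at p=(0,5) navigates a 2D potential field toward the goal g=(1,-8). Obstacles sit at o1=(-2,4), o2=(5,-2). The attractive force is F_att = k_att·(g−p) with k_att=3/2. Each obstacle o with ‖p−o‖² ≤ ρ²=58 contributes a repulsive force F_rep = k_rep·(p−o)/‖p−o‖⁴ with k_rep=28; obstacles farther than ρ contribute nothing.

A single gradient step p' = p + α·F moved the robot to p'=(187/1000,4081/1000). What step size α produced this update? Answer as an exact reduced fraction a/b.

α = 1/20

F_att = 3/2·(g−p) = 3/2·(1,-13) = (1.5000,-19.5000)
o1: d²=5 ≤ ρ²=58; F_rep = 28·(2,1)/5² = (2.2400,1.1200)
o2: d²=74 > ρ²=58 → inactive
F = F_att + ΣF_rep = (3.7400,-18.3800)
Δp = p'−p = (0.1870,-0.9190); α = Δx/Fx = (187/1000) / (187/50) = 1/20
check: Δy/Fy = (-919/1000) / (-919/50) = 1/20 ✓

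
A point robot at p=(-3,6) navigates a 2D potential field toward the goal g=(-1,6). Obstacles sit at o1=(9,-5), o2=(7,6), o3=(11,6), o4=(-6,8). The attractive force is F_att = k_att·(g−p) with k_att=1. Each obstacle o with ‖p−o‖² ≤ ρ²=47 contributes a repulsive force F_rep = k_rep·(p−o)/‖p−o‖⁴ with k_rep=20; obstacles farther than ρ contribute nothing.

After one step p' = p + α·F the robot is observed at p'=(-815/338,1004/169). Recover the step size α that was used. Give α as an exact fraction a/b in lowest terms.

α = 1/4

F_att = 1·(g−p) = 1·(2,0) = (2.0000,0.0000)
o1: d²=265 > ρ²=47 → inactive
o2: d²=100 > ρ²=47 → inactive
o3: d²=196 > ρ²=47 → inactive
o4: d²=13 ≤ ρ²=47; F_rep = 20·(3,-2)/13² = (0.3550,-0.2367)
F = F_att + ΣF_rep = (2.3550,-0.2367)
Δp = p'−p = (0.5888,-0.0592); α = Δx/Fx = (199/338) / (398/169) = 1/4
check: Δy/Fy = (-10/169) / (-40/169) = 1/4 ✓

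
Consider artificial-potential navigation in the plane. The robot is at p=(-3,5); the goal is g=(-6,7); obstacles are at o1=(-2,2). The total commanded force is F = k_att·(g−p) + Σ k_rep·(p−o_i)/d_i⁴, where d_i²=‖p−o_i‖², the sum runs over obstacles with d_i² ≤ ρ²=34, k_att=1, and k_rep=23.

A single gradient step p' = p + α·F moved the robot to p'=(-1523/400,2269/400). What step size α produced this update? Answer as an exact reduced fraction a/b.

F_att = 1·(g−p) = 1·(-3,2) = (-3.0000,2.0000)
o1: d²=10 ≤ ρ²=34; F_rep = 23·(-1,3)/10² = (-0.2300,0.6900)
F = F_att + ΣF_rep = (-3.2300,2.6900)
Δp = p'−p = (-0.8075,0.6725); α = Δx/Fx = (-323/400) / (-323/100) = 1/4
check: Δy/Fy = (269/400) / (269/100) = 1/4 ✓

α = 1/4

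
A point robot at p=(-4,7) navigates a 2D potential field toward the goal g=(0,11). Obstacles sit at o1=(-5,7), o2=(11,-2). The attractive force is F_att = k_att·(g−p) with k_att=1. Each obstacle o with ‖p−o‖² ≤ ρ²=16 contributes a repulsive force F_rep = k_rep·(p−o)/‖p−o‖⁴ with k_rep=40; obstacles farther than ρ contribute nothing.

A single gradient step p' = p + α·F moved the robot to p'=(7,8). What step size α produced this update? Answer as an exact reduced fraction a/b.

F_att = 1·(g−p) = 1·(4,4) = (4.0000,4.0000)
o1: d²=1 ≤ ρ²=16; F_rep = 40·(1,0)/1² = (40.0000,0.0000)
o2: d²=306 > ρ²=16 → inactive
F = F_att + ΣF_rep = (44.0000,4.0000)
Δp = p'−p = (11.0000,1.0000); α = Δx/Fx = (11) / (44) = 1/4
check: Δy/Fy = (1) / (4) = 1/4 ✓

α = 1/4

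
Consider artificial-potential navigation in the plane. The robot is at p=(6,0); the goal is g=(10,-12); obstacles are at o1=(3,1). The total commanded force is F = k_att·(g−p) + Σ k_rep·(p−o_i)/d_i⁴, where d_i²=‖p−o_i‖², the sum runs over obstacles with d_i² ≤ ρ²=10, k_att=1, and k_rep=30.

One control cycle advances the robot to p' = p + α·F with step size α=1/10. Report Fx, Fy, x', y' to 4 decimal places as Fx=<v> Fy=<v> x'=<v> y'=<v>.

F_att = 1·(g−p) = 1·(4,-12) = (4.0000,-12.0000)
o1: d²=10 ≤ ρ²=10; F_rep = 30·(3,-1)/10² = (0.9000,-0.3000)
F = F_att + ΣF_rep = (4.9000,-12.3000)
p' = p + 1/10·F = (6.4900,-1.2300)

Fx=4.9000 Fy=-12.3000 x'=6.4900 y'=-1.2300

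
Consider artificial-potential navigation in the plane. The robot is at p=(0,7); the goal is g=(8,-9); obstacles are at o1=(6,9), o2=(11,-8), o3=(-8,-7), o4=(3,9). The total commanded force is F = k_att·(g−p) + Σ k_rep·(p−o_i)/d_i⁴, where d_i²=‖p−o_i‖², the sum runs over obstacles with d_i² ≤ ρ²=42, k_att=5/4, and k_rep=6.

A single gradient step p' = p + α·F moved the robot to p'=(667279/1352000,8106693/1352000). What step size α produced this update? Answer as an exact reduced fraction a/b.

F_att = 5/4·(g−p) = 5/4·(8,-16) = (10.0000,-20.0000)
o1: d²=40 ≤ ρ²=42; F_rep = 6·(-6,-2)/40² = (-0.0225,-0.0075)
o2: d²=346 > ρ²=42 → inactive
o3: d²=260 > ρ²=42 → inactive
o4: d²=13 ≤ ρ²=42; F_rep = 6·(-3,-2)/13² = (-0.1065,-0.0710)
F = F_att + ΣF_rep = (9.8710,-20.0785)
Δp = p'−p = (0.4935,-1.0039); α = Δx/Fx = (667279/1352000) / (667279/67600) = 1/20
check: Δy/Fy = (-1357307/1352000) / (-1357307/67600) = 1/20 ✓

α = 1/20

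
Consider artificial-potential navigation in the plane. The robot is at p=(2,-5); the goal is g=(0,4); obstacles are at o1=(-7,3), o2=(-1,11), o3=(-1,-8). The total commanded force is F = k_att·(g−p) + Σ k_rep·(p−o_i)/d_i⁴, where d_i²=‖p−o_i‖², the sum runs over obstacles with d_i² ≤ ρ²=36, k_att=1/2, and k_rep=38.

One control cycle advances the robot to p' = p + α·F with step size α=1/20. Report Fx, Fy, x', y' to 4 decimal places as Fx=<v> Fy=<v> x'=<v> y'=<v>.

Fx=-0.6481 Fy=4.8519 x'=1.9676 y'=-4.7574

F_att = 1/2·(g−p) = 1/2·(-2,9) = (-1.0000,4.5000)
o1: d²=145 > ρ²=36 → inactive
o2: d²=265 > ρ²=36 → inactive
o3: d²=18 ≤ ρ²=36; F_rep = 38·(3,3)/18² = (0.3519,0.3519)
F = F_att + ΣF_rep = (-0.6481,4.8519)
p' = p + 1/20·F = (1.9676,-4.7574)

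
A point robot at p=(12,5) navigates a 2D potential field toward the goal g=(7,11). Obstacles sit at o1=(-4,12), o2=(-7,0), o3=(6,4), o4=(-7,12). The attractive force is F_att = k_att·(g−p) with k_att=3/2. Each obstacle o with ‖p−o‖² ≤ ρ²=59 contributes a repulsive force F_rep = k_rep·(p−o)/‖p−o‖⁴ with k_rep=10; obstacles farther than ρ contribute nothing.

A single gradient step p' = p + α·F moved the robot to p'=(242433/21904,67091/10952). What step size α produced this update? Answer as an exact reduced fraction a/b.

F_att = 3/2·(g−p) = 3/2·(-5,6) = (-7.5000,9.0000)
o1: d²=305 > ρ²=59 → inactive
o2: d²=386 > ρ²=59 → inactive
o3: d²=37 ≤ ρ²=59; F_rep = 10·(6,1)/37² = (0.0438,0.0073)
o4: d²=410 > ρ²=59 → inactive
F = F_att + ΣF_rep = (-7.4562,9.0073)
Δp = p'−p = (-0.9320,1.1259); α = Δx/Fx = (-20415/21904) / (-20415/2738) = 1/8
check: Δy/Fy = (12331/10952) / (12331/1369) = 1/8 ✓

α = 1/8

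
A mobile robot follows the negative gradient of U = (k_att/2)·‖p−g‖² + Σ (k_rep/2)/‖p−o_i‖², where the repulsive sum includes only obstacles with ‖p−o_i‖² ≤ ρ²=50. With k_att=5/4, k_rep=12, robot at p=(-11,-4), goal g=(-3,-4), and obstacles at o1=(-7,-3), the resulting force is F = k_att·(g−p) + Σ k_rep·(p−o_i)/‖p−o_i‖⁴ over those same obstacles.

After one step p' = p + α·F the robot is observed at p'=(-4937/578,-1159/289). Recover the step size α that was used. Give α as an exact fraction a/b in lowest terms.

α = 1/4

F_att = 5/4·(g−p) = 5/4·(8,0) = (10.0000,0.0000)
o1: d²=17 ≤ ρ²=50; F_rep = 12·(-4,-1)/17² = (-0.1661,-0.0415)
F = F_att + ΣF_rep = (9.8339,-0.0415)
Δp = p'−p = (2.4585,-0.0104); α = Δx/Fx = (1421/578) / (2842/289) = 1/4
check: Δy/Fy = (-3/289) / (-12/289) = 1/4 ✓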